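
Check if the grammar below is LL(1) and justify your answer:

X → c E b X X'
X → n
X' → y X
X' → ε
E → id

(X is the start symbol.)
A grammar is LL(1) if for each non-terminal N with multiple productions, the predict sets of those productions are pairwise disjoint, where PREDICT(N → α) = (FIRST(α) \ {ε}) ∪ (FOLLOW(N) if α ⇒* ε).

Relevant sets:
  FOLLOW(X') = { $, 'y' }

For X:
  PREDICT(X → c E b X X') = { 'c' }
  PREDICT(X → n) = { 'n' }
For X':
  PREDICT(X' → y X) = { 'y' }
  PREDICT(X' → ε) = { $, 'y' }
E has a single production, so nothing to check there.

Conflict found: Predict set conflict for X': { 'y' }
The grammar is NOT LL(1).

Answer: No. Predict set conflict for X': { 'y' }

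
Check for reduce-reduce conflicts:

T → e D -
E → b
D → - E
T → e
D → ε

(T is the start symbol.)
Augment with T' → T and build the canonical LR(0) collection (I0 = CLOSURE({[T' → . T]}), then GOTO on every symbol after a dot until no new states appear). It has 8 states:
  I0: { [T → . e D -], [T → . e], [T' → . T] }  — shift
  I1: { [T' → T .] }  — accept
  I2: { [D → . - E], [D → .], [T → e . D -], [T → e .] }  — shift, 2 reduces
  I3: { [D → - . E], [E → . b] }  — shift
  I4: { [T → e D . -] }  — shift
  I5: { [T → e D - .] }  — reduce
  I6: { [D → - E .] }  — reduce
  I7: { [E → b .] }  — reduce

I2 contains complete items [D → .], [T → e .] — reduce-reduce conflict.

Answer: Yes — I2: [D → .] vs [T → e .]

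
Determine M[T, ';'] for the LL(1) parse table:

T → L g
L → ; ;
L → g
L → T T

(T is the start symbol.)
T → L g

To find M[T, ';'], we find productions for T where ';' is in the predict set (PREDICT(N → α) = (FIRST(α) \ {ε}) ∪ (FOLLOW(N) if α ⇒* ε)).

Relevant sets:
  FIRST(L) = { ';', 'g' }

T → L g: PREDICT = { ';', 'g' }
  ';' is in predict set, so this production goes in M[T, ';']

M[T, ';'] = T → L g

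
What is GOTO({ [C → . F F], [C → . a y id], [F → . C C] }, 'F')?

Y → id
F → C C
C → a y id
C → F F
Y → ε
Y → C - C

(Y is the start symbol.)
{ [C → . F F], [C → . a y id], [C → F . F], [F → . C C] }

GOTO(I, 'F') = CLOSURE({ [A → αX.β] : [A → α.Xβ] ∈ I, X = 'F' })

Items with dot before 'F', with the dot advanced:
  [C → . F F] → [C → F . F]
Closure of the advanced items:
  [C → F . F] has the dot before F: add [F → . C C]
  [F → . C C] has the dot before C: add [C → . a y id], [C → . F F]

GOTO = { [C → . F F], [C → . a y id], [C → F . F], [F → . C C] }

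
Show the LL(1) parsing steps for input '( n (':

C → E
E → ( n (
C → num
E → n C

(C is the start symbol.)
Stack is shown with the top on the left.

Stack    Input    Action
------------------------
C $      ( n ( $  output C → E
E $      ( n ( $  output E → ( n (
( n ( $  ( n ( $  match '('
n ( $    n ( $    match 'n'
( $      ( $      match '('
$        $        accept

The string is accepted.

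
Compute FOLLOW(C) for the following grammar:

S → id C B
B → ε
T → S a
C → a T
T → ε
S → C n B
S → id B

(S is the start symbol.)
{ $, 'a', 'n' }

To compute FOLLOW(C), find every occurrence of C on a right-hand side N → α C β: add FIRST(β) \ {ε}, and if β is empty or nullable also add FOLLOW(N). Iterate to a fixed point.

In S → id C B: C is followed by B, add FIRST(B) \ {ε} = { }
  B is nullable, so also add FOLLOW(S)
In S → C n B: C is followed by n B, add FIRST(n B) \ {ε} = { 'n' }

The FOLLOW sets referred to above (computed the same way, to a fixed point):
  FOLLOW(S) = { $, 'a' }

Taking the union: FOLLOW(C) = { $, 'a', 'n' }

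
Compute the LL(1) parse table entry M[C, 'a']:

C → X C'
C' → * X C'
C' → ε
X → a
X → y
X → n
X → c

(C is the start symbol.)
To find M[C, 'a'], we find productions for C where 'a' is in the predict set (PREDICT(N → α) = (FIRST(α) \ {ε}) ∪ (FOLLOW(N) if α ⇒* ε)).

Relevant sets:
  FIRST(X) = { 'a', 'c', 'n', 'y' }

C → X C': PREDICT = { 'a', 'c', 'n', 'y' }
  'a' is in predict set, so this production goes in M[C, 'a']

M[C, 'a'] = C → X C'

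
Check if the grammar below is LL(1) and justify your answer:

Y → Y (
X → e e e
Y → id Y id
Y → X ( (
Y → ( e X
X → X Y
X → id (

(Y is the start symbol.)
No. Predict set conflict for Y: { 'id' }

A grammar is LL(1) if for each non-terminal N with multiple productions, the predict sets of those productions are pairwise disjoint, where PREDICT(N → α) = (FIRST(α) \ {ε}) ∪ (FOLLOW(N) if α ⇒* ε).

Relevant sets:
  FIRST(Y) = { '(', 'e', 'id' }
  FIRST(X) = { 'e', 'id' }

For Y:
  PREDICT(Y → Y '(') = { '(', 'e', 'id' }
  PREDICT(Y → id Y id) = { 'id' }
  PREDICT(Y → X '(' '(') = { 'e', 'id' }
  PREDICT(Y → '(' e X) = { '(' }
For X:
  PREDICT(X → e e e) = { 'e' }
  PREDICT(X → X Y) = { 'e', 'id' }
  PREDICT(X → id '(') = { 'id' }

Conflict found: Predict set conflict for Y: { 'id' }
The grammar is NOT LL(1).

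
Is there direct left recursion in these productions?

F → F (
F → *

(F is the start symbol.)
Yes, F is left-recursive

F → F (: LEFT RECURSIVE (starts with F)
F → *: starts with '*'

The grammar has direct left recursion on: F.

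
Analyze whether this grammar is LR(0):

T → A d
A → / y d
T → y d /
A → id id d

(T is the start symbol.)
Augment with T' → T and build the canonical LR(0) collection (I0 = CLOSURE({[T' → . T]}), then GOTO on every symbol after a dot until no new states appear). It has 13 states:
  I0: { [A → . / y d], [A → . id id d], [T → . A d], [T → . y d /], [T' → . T] }  — shift
  I1: { [A → / . y d] }  — shift
  I2: { [T → A . d] }  — shift
  I3: { [T' → T .] }  — accept
  I4: { [A → id . id d] }  — shift
  I5: { [T → y . d /] }  — shift
  I6: { [T → y d . /] }  — shift
  I7: { [T → y d / .] }  — reduce
  I8: { [A → id id . d] }  — shift
  I9: { [A → id id d .] }  — reduce
  I10: { [T → A d .] }  — reduce
  I11: { [A → / y . d] }  — shift
  I12: { [A → / y d .] }  — reduce

Every state is either a pure shift/goto state or contains exactly one complete item and nothing to shift — no conflicts. The grammar is LR(0).

Answer: Yes, the grammar is LR(0)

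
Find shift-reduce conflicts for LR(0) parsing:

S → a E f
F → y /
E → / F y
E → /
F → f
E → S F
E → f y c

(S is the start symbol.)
Yes — I3: [E → / .] vs [F → . f]

Augment with S' → S and build the canonical LR(0) collection (I0 = CLOSURE({[S' → . S]}), then GOTO on every symbol after a dot until no new states appear). It has 16 states:
  I0: { [S → . a E f], [S' → . S] }  — shift
  I1: { [S' → S .] }  — accept
  I2: { [E → . / F y], [E → . /], [E → . S F], [E → . f y c], [S → . a E f], [S → a . E f] }  — shift
  I3: { [E → / . F y], [E → / .], [F → . f], [F → . y /] }  — shift, reduce
  I4: { [S → a E . f] }  — shift
  I5: { [E → S . F], [F → . f], [F → . y /] }  — shift
  I6: { [E → f . y c] }  — shift
  I7: { [E → f y . c] }  — shift
  I8: { [E → f y c .] }  — reduce
  I9: { [E → S F .] }  — reduce
  I10: { [F → f .] }  — reduce
  I11: { [F → y . /] }  — shift
  I12: { [F → y / .] }  — reduce
  I13: { [S → a E f .] }  — reduce
  I14: { [E → / F . y] }  — shift
  I15: { [E → / F y .] }  — reduce

I3 contains reduce item [E → / .] and shift items [F → . f], [F → . y /] — shift-reduce conflict.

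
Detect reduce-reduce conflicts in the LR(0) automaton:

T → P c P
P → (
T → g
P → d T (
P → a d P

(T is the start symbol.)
No reduce-reduce conflicts

Augment with T' → T and build the canonical LR(0) collection (I0 = CLOSURE({[T' → . T]}), then GOTO on every symbol after a dot until no new states appear). It has 13 states:
  I0: { [P → . (], [P → . a d P], [P → . d T (], [T → . P c P], [T → . g], [T' → . T] }  — shift
  I1: { [P → ( .] }  — reduce
  I2: { [T → P . c P] }  — shift
  I3: { [T' → T .] }  — accept
  I4: { [P → a . d P] }  — shift
  I5: { [P → . (], [P → . a d P], [P → . d T (], [P → d . T (], [T → . P c P], [T → . g] }  — shift
  I6: { [T → g .] }  — reduce
  I7: { [P → d T . (] }  — shift
  I8: { [P → d T ( .] }  — reduce
  I9: { [P → . (], [P → . a d P], [P → . d T (], [P → a d . P] }  — shift
  I10: { [P → a d P .] }  — reduce
  I11: { [P → . (], [P → . a d P], [P → . d T (], [T → P c . P] }  — shift
  I12: { [T → P c P .] }  — reduce

No state contains more than one complete item.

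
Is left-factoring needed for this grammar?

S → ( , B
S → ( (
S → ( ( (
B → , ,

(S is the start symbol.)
Left-factoring is needed when two productions for the same non-terminal
share a common prefix on the right-hand side.

Productions for S:
  S → ( , B
  S → ( (
  S → ( ( (

Found common prefix '(' in productions for S

Answer: Yes, S has productions with common prefix '('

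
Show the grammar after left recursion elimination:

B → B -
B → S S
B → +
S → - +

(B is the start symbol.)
B → S S B'
B → + B'
B' → - B'
B' → ε
S → - +

B is directly left-recursive. The standard transformation for
  A → A α₁ | ... | A α_m | β₁ | ... | β_n
is
  A  → β₁ A' | ... | β_n A'
  A' → α₁ A' | ... | α_m A' | ε

B → S S becomes B → S S B'
B → + becomes B → + B'
B → B - becomes B' → - B'
Add B' → ε

Productions for other non-terminals are unchanged:
  S → - +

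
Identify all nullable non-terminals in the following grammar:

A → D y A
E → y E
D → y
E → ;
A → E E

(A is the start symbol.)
None

There are no ε-productions, so no non-terminal can derive ε.
No non-terminals are nullable.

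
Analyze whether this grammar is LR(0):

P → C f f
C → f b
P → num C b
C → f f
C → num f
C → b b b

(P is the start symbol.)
No. Shift-reduce conflict between [C → num f .] and [C → f . b]

A grammar is LR(0) if no state in the canonical LR(0) collection has:
  - both a shift item (dot before a terminal) and a complete item (shift-reduce conflict), or
  - two or more complete items (reduce-reduce conflict; the accept item [P' → P .] counts as a complete item here).

Augment with P' → P and build the canonical LR(0) collection (I0 = CLOSURE({[P' → . P]}), then GOTO on every symbol after a dot until no new states appear). It has 17 states:
  I0: { [C → . b b b], [C → . f b], [C → . f f], [C → . num f], [P → . C f f], [P → . num C b], [P' → . P] }  — shift
  I1: { [P → C . f f] }  — shift
  I2: { [P' → P .] }  — accept
  I3: { [C → b . b b] }  — shift
  I4: { [C → f . b], [C → f . f] }  — shift
  I5: { [C → . b b b], [C → . f b], [C → . f f], [C → . num f], [C → num . f], [P → num . C b] }  — shift
  I6: { [P → num C . b] }  — shift
  I7: { [C → f . b], [C → f . f], [C → num f .] }  — shift, reduce
  I8: { [C → num . f] }  — shift
  I9: { [C → num f .] }  — reduce
  I10: { [C → f b .] }  — reduce
  I11: { [C → f f .] }  — reduce
  I12: { [P → num C b .] }  — reduce
  I13: { [C → b b . b] }  — shift
  I14: { [C → b b b .] }  — reduce
  I15: { [P → C f . f] }  — shift
  I16: { [P → C f f .] }  — reduce

Conflict in state I7:
  Shift-reduce conflict between [C → num f .] and [C → f . b]
So the grammar is NOT LR(0).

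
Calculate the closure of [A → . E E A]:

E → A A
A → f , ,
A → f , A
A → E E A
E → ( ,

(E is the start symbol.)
{ [A → . E E A], [A → . f , ,], [A → . f , A], [E → . ( ,], [E → . A A] }

To compute CLOSURE, for each item [A → α.Bβ] where B is a non-terminal, add [B → .γ] for all productions B → γ; repeat for the newly added items until nothing changes.

Start with: [A → . E E A]
  [A → . E E A] has the dot before E: add [E → . A A], [E → . ( ,]
  [E → . A A] has the dot before A: add [A → . f , ,], [A → . f , A]
No further items can be added.

CLOSURE = { [A → . E E A], [A → . f , ,], [A → . f , A], [E → . ( ,], [E → . A A] }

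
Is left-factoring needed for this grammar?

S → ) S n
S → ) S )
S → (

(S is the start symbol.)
Yes, S has productions with common prefix ') S'

Left-factoring is needed when two productions for the same non-terminal
share a common prefix on the right-hand side.

Productions for S:
  S → ) S n
  S → ) S )
  S → (

Found common prefix ') S' in productions for S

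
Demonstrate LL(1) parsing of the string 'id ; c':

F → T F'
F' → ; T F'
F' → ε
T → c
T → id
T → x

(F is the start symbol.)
LL(1) parsing maintains a stack (initially the start symbol over $) and the input. At each step: if the stack top is a terminal, match it against the current input token; if it is a non-terminal N, replace it with the RHS of M[N, lookahead] (the unique production whose predict set contains the lookahead).

Stack is shown with the top on the left.

Stack     Input     Action
--------------------------
F $       id ; c $  output F → T F'
T F' $    id ; c $  output T → id
id F' $   id ; c $  match 'id'
F' $      ; c $     output F' → ; T F'
; T F' $  ; c $     match ';'
T F' $    c $       output T → c
c F' $    c $       match 'c'
F' $      $         output F' → ε
$         $         accept

The string is accepted.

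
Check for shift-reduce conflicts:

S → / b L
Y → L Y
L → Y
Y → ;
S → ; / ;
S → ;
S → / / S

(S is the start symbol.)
Yes — I2: [S → ; .] vs [S → ; . / ;]; I9: [S → / b L .] vs [Y → . ;]

A shift-reduce conflict occurs when an LR(0) state has both:
  - a complete (reduce) item [A → α .] (dot at the end), and
  - a shift item [B → β . c γ] (dot before a terminal).

Augment with S' → S and build the canonical LR(0) collection (I0 = CLOSURE({[S' → . S]}), then GOTO on every symbol after a dot until no new states appear). It has 14 states:
  I0: { [S → . / / S], [S → . / b L], [S → . ; / ;], [S → . ;], [S' → . S] }  — shift
  I1: { [S → / . / S], [S → / . b L] }  — shift
  I2: { [S → ; . / ;], [S → ; .] }  — shift, reduce
  I3: { [S' → S .] }  — accept
  I4: { [S → ; / . ;] }  — shift
  I5: { [S → ; / ; .] }  — reduce
  I6: { [S → . / / S], [S → . / b L], [S → . ; / ;], [S → . ;], [S → / / . S] }  — shift
  I7: { [L → . Y], [S → / b . L], [Y → . ;], [Y → . L Y] }  — shift
  I8: { [Y → ; .] }  — reduce
  I9: { [L → . Y], [S → / b L .], [Y → . ;], [Y → . L Y], [Y → L . Y] }  — shift, reduce
  I10: { [L → Y .] }  — reduce
  I11: { [L → . Y], [Y → . ;], [Y → . L Y], [Y → L . Y] }  — shift
  I12: { [L → Y .], [Y → L Y .] }  — 2 reduces
  I13: { [S → / / S .] }  — reduce

I2 contains reduce item [S → ; .] and shift item [S → ; . / ;] — shift-reduce conflict.
I9 contains reduce item [S → / b L .] and shift item [Y → . ;] — shift-reduce conflict.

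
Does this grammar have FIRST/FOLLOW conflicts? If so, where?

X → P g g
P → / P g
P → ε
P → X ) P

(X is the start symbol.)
A FIRST/FOLLOW conflict occurs when a non-terminal N has a nullable alternative N → β (β ⇒* ε) and another alternative N → α with FIRST(α) ∩ FOLLOW(N) ≠ ∅: on such a lookahead the parser cannot decide between expanding α and letting N vanish via β.

Nullable non-terminals: P.
FIRST sets used below: FIRST(X) = { '/', 'g' }

P: nullable alternative(s) P → ε; FOLLOW(P) = { 'g' }
  P → / P g: FIRST \ {ε} = { '/' } — disjoint from FOLLOW(P)
  P → ε: FIRST \ {ε} = { } — this is the only nullable alternative, skip
  P → X ) P: FIRST \ {ε} = { '/', 'g' } — overlaps FOLLOW(P) on { 'g' }: CONFLICT

X has no nullable alternative, so no FIRST/FOLLOW check is needed there.

So the grammar has 1 FIRST/FOLLOW conflict (marked CONFLICT above).

Answer: Yes. P → X ')' P with FOLLOW(P) on { 'g' }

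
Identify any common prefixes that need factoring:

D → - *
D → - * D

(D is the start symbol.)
Left-factoring is needed when two productions for the same non-terminal
share a common prefix on the right-hand side.

Productions for D:
  D → - *
  D → - * D

Found common prefix '- *' in productions for D

Answer: Yes, D has productions with common prefix '- *'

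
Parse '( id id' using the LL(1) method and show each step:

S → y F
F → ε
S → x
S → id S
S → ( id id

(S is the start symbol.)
LL(1) parsing maintains a stack (initially the start symbol over $) and the input. At each step: if the stack top is a terminal, match it against the current input token; if it is a non-terminal N, replace it with the RHS of M[N, lookahead] (the unique production whose predict set contains the lookahead).

Stack is shown with the top on the left.

Stack      Input      Action
----------------------------
S $        ( id id $  output S → ( id id
( id id $  ( id id $  match '('
id id $    id id $    match 'id'
id $       id $       match 'id'
$          $          accept

The string is accepted.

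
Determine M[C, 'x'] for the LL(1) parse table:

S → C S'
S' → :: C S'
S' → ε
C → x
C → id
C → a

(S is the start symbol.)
To find M[C, 'x'], we find productions for C where 'x' is in the predict set (PREDICT(N → α) = (FIRST(α) \ {ε}) ∪ (FOLLOW(N) if α ⇒* ε)).

C → x: PREDICT = { 'x' }
  'x' is in predict set, so this production goes in M[C, 'x']
C → id: PREDICT = { 'id' }
C → a: PREDICT = { 'a' }

M[C, 'x'] = C → x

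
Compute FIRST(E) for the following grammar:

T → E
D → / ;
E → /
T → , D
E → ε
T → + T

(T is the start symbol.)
From E → /:
  - '/' is a terminal: add '/' and stop
From E → ε:
  - ε-production, so ε ∈ FIRST(E)

Collecting: FIRST(E) = { '/', ε }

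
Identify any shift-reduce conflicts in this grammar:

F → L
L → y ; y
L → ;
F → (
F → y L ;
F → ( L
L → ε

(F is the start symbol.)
Yes — I0: [L → .] vs [F → . (]; I1: [F → ( .] vs [L → . ;]; I5: [L → .] vs [L → . ;]; I6: [L → ; .] vs [L → y ; . y]

Augment with F' → F and build the canonical LR(0) collection (I0 = CLOSURE({[F' → . F]}), then GOTO on every symbol after a dot until no new states appear). It has 13 states:
  I0: { [F → . ( L], [F → . (], [F → . L], [F → . y L ;], [F' → . F], [L → . ;], [L → . y ; y], [L → .] }  — shift, reduce
  I1: { [F → ( . L], [F → ( .], [L → . ;], [L → . y ; y], [L → .] }  — shift, 2 reduces
  I2: { [L → ; .] }  — reduce
  I3: { [F' → F .] }  — accept
  I4: { [F → L .] }  — reduce
  I5: { [F → y . L ;], [L → . ;], [L → . y ; y], [L → .], [L → y . ; y] }  — shift, reduce
  I6: { [L → ; .], [L → y ; . y] }  — shift, reduce
  I7: { [F → y L . ;] }  — shift
  I8: { [L → y . ; y] }  — shift
  I9: { [L → y ; . y] }  — shift
  I10: { [L → y ; y .] }  — reduce
  I11: { [F → y L ; .] }  — reduce
  I12: { [F → ( L .] }  — reduce

I0 contains reduce item [L → .] and shift items [F → . (], [F → . ( L], [F → . y L ;], [L → . ;], [L → . y ; y] — shift-reduce conflict.
I1 contains reduce items [F → ( .], [L → .] and shift items [L → . ;], [L → . y ; y] — shift-reduce conflict.
I5 contains reduce item [L → .] and shift items [L → . ;], [L → . y ; y], [L → y . ; y] — shift-reduce conflict.
I6 contains reduce item [L → ; .] and shift item [L → y ; . y] — shift-reduce conflict.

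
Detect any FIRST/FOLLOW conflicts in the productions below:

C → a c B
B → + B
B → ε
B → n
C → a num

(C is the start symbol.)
No FIRST/FOLLOW conflicts.

A FIRST/FOLLOW conflict occurs when a non-terminal N has a nullable alternative N → β (β ⇒* ε) and another alternative N → α with FIRST(α) ∩ FOLLOW(N) ≠ ∅: on such a lookahead the parser cannot decide between expanding α and letting N vanish via β.

Nullable non-terminals: B.

B: nullable alternative(s) B → ε; FOLLOW(B) = { $ }
  B → + B: FIRST \ {ε} = { '+' } — disjoint from FOLLOW(B)
  B → ε: FIRST \ {ε} = { } — this is the only nullable alternative, skip
  B → n: FIRST \ {ε} = { 'n' } — disjoint from FOLLOW(B)

C has no nullable alternative, so no FIRST/FOLLOW check is needed there.

No FIRST/FOLLOW conflicts found.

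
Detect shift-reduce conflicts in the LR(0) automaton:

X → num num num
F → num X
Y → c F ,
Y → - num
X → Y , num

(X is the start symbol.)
No shift-reduce conflicts

A shift-reduce conflict occurs when an LR(0) state has both:
  - a complete (reduce) item [A → α .] (dot at the end), and
  - a shift item [B → β . c γ] (dot before a terminal).

Augment with X' → X and build the canonical LR(0) collection (I0 = CLOSURE({[X' → . X]}), then GOTO on every symbol after a dot until no new states appear). It has 15 states:
  I0: { [X → . Y , num], [X → . num num num], [X' → . X], [Y → . - num], [Y → . c F ,] }  — shift
  I1: { [Y → - . num] }  — shift
  I2: { [X' → X .] }  — accept
  I3: { [X → Y . , num] }  — shift
  I4: { [F → . num X], [Y → c . F ,] }  — shift
  I5: { [X → num . num num] }  — shift
  I6: { [X → num num . num] }  — shift
  I7: { [X → num num num .] }  — reduce
  I8: { [Y → c F . ,] }  — shift
  I9: { [F → num . X], [X → . Y , num], [X → . num num num], [Y → . - num], [Y → . c F ,] }  — shift
  I10: { [F → num X .] }  — reduce
  I11: { [Y → c F , .] }  — reduce
  I12: { [X → Y , . num] }  — shift
  I13: { [X → Y , num .] }  — reduce
  I14: { [Y → - num .] }  — reduce

No state contains both a complete item and a shift item.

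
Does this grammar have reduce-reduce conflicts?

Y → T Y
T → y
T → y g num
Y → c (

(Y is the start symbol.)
No reduce-reduce conflicts

Augment with Y' → Y and build the canonical LR(0) collection (I0 = CLOSURE({[Y' → . Y]}), then GOTO on every symbol after a dot until no new states appear). It has 9 states:
  I0: { [T → . y g num], [T → . y], [Y → . T Y], [Y → . c (], [Y' → . Y] }  — shift
  I1: { [T → . y g num], [T → . y], [Y → . T Y], [Y → . c (], [Y → T . Y] }  — shift
  I2: { [Y' → Y .] }  — accept
  I3: { [Y → c . (] }  — shift
  I4: { [T → y . g num], [T → y .] }  — shift, reduce
  I5: { [T → y g . num] }  — shift
  I6: { [T → y g num .] }  — reduce
  I7: { [Y → c ( .] }  — reduce
  I8: { [Y → T Y .] }  — reduce

No state contains more than one complete item.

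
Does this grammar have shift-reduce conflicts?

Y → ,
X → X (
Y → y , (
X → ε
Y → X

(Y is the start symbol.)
Augment with Y' → Y and build the canonical LR(0) collection (I0 = CLOSURE({[Y' → . Y]}), then GOTO on every symbol after a dot until no new states appear). It has 8 states:
  I0: { [X → . X (], [X → .], [Y → . ,], [Y → . X], [Y → . y , (], [Y' → . Y] }  — shift, reduce
  I1: { [Y → , .] }  — reduce
  I2: { [X → X . (], [Y → X .] }  — shift, reduce
  I3: { [Y' → Y .] }  — accept
  I4: { [Y → y . , (] }  — shift
  I5: { [Y → y , . (] }  — shift
  I6: { [Y → y , ( .] }  — reduce
  I7: { [X → X ( .] }  — reduce

I0 contains reduce item [X → .] and shift items [Y → . ,], [Y → . y , (] — shift-reduce conflict.
I2 contains reduce item [Y → X .] and shift item [X → X . (] — shift-reduce conflict.

Answer: Yes — I0: [X → .] vs [Y → . ,]; I2: [Y → X .] vs [X → X . (]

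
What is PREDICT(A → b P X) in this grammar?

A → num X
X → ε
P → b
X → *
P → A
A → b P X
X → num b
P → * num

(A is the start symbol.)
{ 'b' }

PREDICT(A → b P X) = (FIRST(RHS) \ {ε}) ∪ (FOLLOW(A) if ε ∈ FIRST(RHS), i.e. RHS ⇒* ε)
FIRST(b P X) = { 'b' }
ε ∉ FIRST(b P X), so FOLLOW(A) is not added.
PREDICT(A → b P X) = { 'b' }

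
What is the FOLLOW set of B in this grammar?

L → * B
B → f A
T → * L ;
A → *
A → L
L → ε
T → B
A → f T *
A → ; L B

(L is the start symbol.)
{ $, '*', ';', 'f' }

In L → * B: B is at the end, add FOLLOW(L)
In T → B: B is at the end, add FOLLOW(T)
In A → ; L B: B is at the end, add FOLLOW(A)

The FOLLOW sets referred to above (computed the same way, to a fixed point):
  FOLLOW(L) = { $, '*', ';', 'f' }
  FOLLOW(T) = { '*' }
  FOLLOW(A) = { $, '*', ';', 'f' }

Taking the union: FOLLOW(B) = { $, '*', ';', 'f' }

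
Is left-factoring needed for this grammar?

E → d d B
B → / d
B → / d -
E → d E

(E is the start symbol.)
Yes, E has productions with common prefix 'd'; B has productions with common prefix '/ d'

Left-factoring is needed when two productions for the same non-terminal
share a common prefix on the right-hand side.

Productions for E:
  E → d d B
  E → d E
Productions for B:
  B → / d
  B → / d -

Found common prefix 'd' in productions for E
Found common prefix '/ d' in productions for B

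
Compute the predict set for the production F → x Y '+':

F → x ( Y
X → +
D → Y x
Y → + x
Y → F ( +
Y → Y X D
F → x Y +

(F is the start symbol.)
{ 'x' }

PREDICT(F → x Y '+') = (FIRST(RHS) \ {ε}) ∪ (FOLLOW(F) if ε ∈ FIRST(RHS), i.e. RHS ⇒* ε)
FIRST(x Y '+') = { 'x' }
ε ∉ FIRST(x Y '+'), so FOLLOW(F) is not added.
PREDICT(F → x Y '+') = { 'x' }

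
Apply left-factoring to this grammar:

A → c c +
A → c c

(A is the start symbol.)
Left-factoring transforms A → αβ₁ | αβ₂ into A → αA' and A' → β₁ | β₂
(α is the longest common prefix among the alternatives). Repeat until
no nonterminal has two alternatives with a common prefix.

Round 1: A has alternatives sharing prefix 'c c'. Introduce A': A → c c A'
  Add: A' → +
  Add: A' → ε

No remaining common prefixes — done.

Resulting grammar:
A → c c A'
A' → +
A' → ε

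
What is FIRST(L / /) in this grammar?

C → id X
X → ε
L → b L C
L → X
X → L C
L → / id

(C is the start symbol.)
FIRST sets of the non-terminals involved (from the grammar, by fixed-point iteration):
  FIRST(L) = { '/', 'b', 'id', ε }

To compute FIRST(L / /), process the symbols left to right:
Symbol L is a non-terminal. Add FIRST(L) \ {ε} = { '/', 'b', 'id' }
L is nullable (ε ∈ FIRST(L)), continue to the next symbol.
Symbol / is a terminal. Add '/' and stop.
FIRST(L / /) = { '/', 'b', 'id' }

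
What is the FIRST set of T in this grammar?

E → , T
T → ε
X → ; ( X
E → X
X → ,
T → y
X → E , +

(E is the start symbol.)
{ 'y', ε }

To compute FIRST(T), examine every production with T on the left-hand side, reading each right-hand side left to right until a non-nullable symbol is reached.

From T → ε:
  - ε-production, so ε ∈ FIRST(T)
From T → y:
  - y is a terminal: add 'y' and stop

Collecting: FIRST(T) = { 'y', ε }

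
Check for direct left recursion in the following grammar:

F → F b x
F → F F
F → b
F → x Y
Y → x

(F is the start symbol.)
Yes, F is left-recursive

F → F b x: LEFT RECURSIVE (starts with F)
F → F F: LEFT RECURSIVE (starts with F)
F → b: starts with b
F → x Y: starts with x
Y → x: starts with x

The grammar has direct left recursion on: F.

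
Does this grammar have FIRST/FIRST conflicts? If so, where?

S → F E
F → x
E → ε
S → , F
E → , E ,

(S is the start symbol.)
No FIRST/FIRST conflicts.

A FIRST/FIRST conflict occurs when two productions N → α and N → β for the same non-terminal have FIRST(α) ∩ FIRST(β) ≠ ∅ (with ε ∈ FIRST of a nullable right-hand side, so two nullable alternatives also conflict).

FIRST sets of the non-terminals at (or reachable through a nullable prefix from) the front of some alternative:
  FIRST(F) = { 'x' }

Productions for S:
  S → F E: FIRST = { 'x' }
  S → , F: FIRST = { ',' }
Productions for E:
  E → ε: FIRST = { ε }
  E → , E ,: FIRST = { ',' }
F has only one production, so no FIRST/FIRST conflict is possible there.

All alternatives of each non-terminal have pairwise disjoint FIRST sets.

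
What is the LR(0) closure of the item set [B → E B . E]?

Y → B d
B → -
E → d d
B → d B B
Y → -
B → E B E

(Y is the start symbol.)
Start with: [B → E B . E]
  [B → E B . E] has the dot before E: add [E → . d d]
No further items can be added.

CLOSURE = { [B → E B . E], [E → . d d] }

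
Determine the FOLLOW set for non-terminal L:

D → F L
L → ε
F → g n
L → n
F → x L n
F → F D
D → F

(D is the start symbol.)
To compute FOLLOW(L), find every occurrence of L on a right-hand side N → α L β: add FIRST(β) \ {ε}, and if β is empty or nullable also add FOLLOW(N). Iterate to a fixed point.

In D → F L: L is at the end, add FOLLOW(D)
In F → x L n: L is followed by n, add FIRST(n) \ {ε} = { 'n' }

The FOLLOW sets referred to above (computed the same way, to a fixed point):
  FOLLOW(D) = { $, 'g', 'n', 'x' }

Taking the union: FOLLOW(L) = { $, 'g', 'n', 'x' }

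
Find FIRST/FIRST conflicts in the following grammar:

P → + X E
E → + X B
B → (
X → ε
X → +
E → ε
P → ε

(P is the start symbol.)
No FIRST/FIRST conflicts.

Productions for P:
  P → + X E: FIRST = { '+' }
  P → ε: FIRST = { ε }
Productions for E:
  E → + X B: FIRST = { '+' }
  E → ε: FIRST = { ε }
Productions for X:
  X → ε: FIRST = { ε }
  X → +: FIRST = { '+' }
B has only one production, so no FIRST/FIRST conflict is possible there.

All alternatives of each non-terminal have pairwise disjoint FIRST sets.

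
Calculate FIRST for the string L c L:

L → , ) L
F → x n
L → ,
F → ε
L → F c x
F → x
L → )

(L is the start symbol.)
{ ')', ',', 'c', 'x' }

FIRST sets of the non-terminals involved (from the grammar, by fixed-point iteration):
  FIRST(L) = { ')', ',', 'c', 'x' }

To compute FIRST(L c L), process the symbols left to right:
Symbol L is a non-terminal. Add FIRST(L) \ {ε} = { ')', ',', 'c', 'x' }
L is not nullable (ε ∉ FIRST(L)), so stop here.
FIRST(L c L) = { ')', ',', 'c', 'x' }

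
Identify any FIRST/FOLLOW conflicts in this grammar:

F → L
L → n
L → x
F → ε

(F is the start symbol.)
No FIRST/FOLLOW conflicts.

A FIRST/FOLLOW conflict occurs when a non-terminal N has a nullable alternative N → β (β ⇒* ε) and another alternative N → α with FIRST(α) ∩ FOLLOW(N) ≠ ∅: on such a lookahead the parser cannot decide between expanding α and letting N vanish via β.

Nullable non-terminals: F.
FIRST sets used below: FIRST(L) = { 'n', 'x' }

F: nullable alternative(s) F → ε; FOLLOW(F) = { $ }
  F → L: FIRST \ {ε} = { 'n', 'x' } — disjoint from FOLLOW(F)
  F → ε: FIRST \ {ε} = { } — this is the only nullable alternative, skip

L has no nullable alternative, so no FIRST/FOLLOW check is needed there.

No FIRST/FOLLOW conflicts found.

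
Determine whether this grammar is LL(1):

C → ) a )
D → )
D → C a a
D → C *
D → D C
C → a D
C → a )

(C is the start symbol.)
A grammar is LL(1) if for each non-terminal N with multiple productions, the predict sets of those productions are pairwise disjoint, where PREDICT(N → α) = (FIRST(α) \ {ε}) ∪ (FOLLOW(N) if α ⇒* ε).

Relevant sets:
  FIRST(C) = { ')', 'a' }
  FIRST(D) = { ')', 'a' }

For C:
  PREDICT(C → ')' a ')') = { ')' }
  PREDICT(C → a D) = { 'a' }
  PREDICT(C → a ')') = { 'a' }
For D:
  PREDICT(D → ')') = { ')' }
  PREDICT(D → C a a) = { ')', 'a' }
  PREDICT(D → C '*') = { ')', 'a' }
  PREDICT(D → D C) = { ')', 'a' }

Conflict found: Predict set conflict for C: { 'a' }
The grammar is NOT LL(1).

Answer: No. Predict set conflict for C: { 'a' }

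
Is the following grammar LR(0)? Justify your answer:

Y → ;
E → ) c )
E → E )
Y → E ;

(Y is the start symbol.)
Yes, the grammar is LR(0)

Augment with Y' → Y and build the canonical LR(0) collection (I0 = CLOSURE({[Y' → . Y]}), then GOTO on every symbol after a dot until no new states appear). It has 9 states:
  I0: { [E → . ) c )], [E → . E )], [Y → . ;], [Y → . E ;], [Y' → . Y] }  — shift
  I1: { [E → ) . c )] }  — shift
  I2: { [Y → ; .] }  — reduce
  I3: { [E → E . )], [Y → E . ;] }  — shift
  I4: { [Y' → Y .] }  — accept
  I5: { [E → E ) .] }  — reduce
  I6: { [Y → E ; .] }  — reduce
  I7: { [E → ) c . )] }  — shift
  I8: { [E → ) c ) .] }  — reduce

Every state is either a pure shift/goto state or contains exactly one complete item and nothing to shift — no conflicts. The grammar is LR(0).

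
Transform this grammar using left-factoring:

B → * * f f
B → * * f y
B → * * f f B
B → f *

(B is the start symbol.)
B → * * f B'
B' → f B''
B'' → ε
B'' → B
B' → y
B → f *

Left-factoring transforms A → αβ₁ | αβ₂ into A → αA' and A' → β₁ | β₂
(α is the longest common prefix among the alternatives). Repeat until
no nonterminal has two alternatives with a common prefix.

Round 1: B has alternatives sharing prefix '* * f'. Introduce B': B → * * f B'
  Add: B' → f
  Add: B' → y
  Add: B' → f B

Round 2: B' has alternatives sharing prefix 'f'. Introduce B'': B' → f B''
  Add: B'' → ε
  Add: B'' → B

No remaining common prefixes — done.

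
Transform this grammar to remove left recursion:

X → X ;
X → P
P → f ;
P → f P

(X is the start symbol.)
X → P X'
X' → ; X'
X' → ε
P → f ;
P → f P

X is directly left-recursive. The standard transformation for
  A → A α₁ | ... | A α_m | β₁ | ... | β_n
is
  A  → β₁ A' | ... | β_n A'
  A' → α₁ A' | ... | α_m A' | ε

X → P becomes X → P X'
X → X ; becomes X' → ; X'
Add X' → ε

Productions for other non-terminals are unchanged:
  P → f ;
  P → f P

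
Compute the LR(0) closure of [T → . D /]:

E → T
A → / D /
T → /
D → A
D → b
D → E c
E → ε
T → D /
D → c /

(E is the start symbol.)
To compute CLOSURE, for each item [A → α.Bβ] where B is a non-terminal, add [B → .γ] for all productions B → γ; repeat for the newly added items until nothing changes.

Start with: [T → . D /]
  [T → . D /] has the dot before D: add [D → . A], [D → . b], [D → . E c], [D → . c /]
  [D → . A] has the dot before A: add [A → . / D /]
  [D → . E c] has the dot before E: add [E → . T], [E → .]
  [E → . T] has the dot before T: add [T → . /]
No further items can be added.

CLOSURE = { [A → . / D /], [D → . A], [D → . E c], [D → . b], [D → . c /], [E → . T], [E → .], [T → . /], [T → . D /] }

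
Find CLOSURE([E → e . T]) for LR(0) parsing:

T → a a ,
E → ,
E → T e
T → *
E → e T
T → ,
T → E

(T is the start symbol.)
To compute CLOSURE, for each item [A → α.Bβ] where B is a non-terminal, add [B → .γ] for all productions B → γ; repeat for the newly added items until nothing changes.

Start with: [E → e . T]
  [E → e . T] has the dot before T: add [T → . a a ,], [T → . *], [T → . ,], [T → . E]
  [T → . E] has the dot before E: add [E → . ,], [E → . T e], [E → . e T]
No further items can be added.

CLOSURE = { [E → . ,], [E → . T e], [E → . e T], [E → e . T], [T → . *], [T → . ,], [T → . E], [T → . a a ,] }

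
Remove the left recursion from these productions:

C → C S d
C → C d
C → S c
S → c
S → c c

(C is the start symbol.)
C is directly left-recursive. The standard transformation for
  A → A α₁ | ... | A α_m | β₁ | ... | β_n
is
  A  → β₁ A' | ... | β_n A'
  A' → α₁ A' | ... | α_m A' | ε

C → S c becomes C → S c C'
C → C S d becomes C' → S d C'
C → C d becomes C' → d C'
Add C' → ε

Productions for other non-terminals are unchanged:
  S → c
  S → c c

Resulting grammar:
C → S c C'
C' → S d C'
C' → d C'
C' → ε
S → c
S → c c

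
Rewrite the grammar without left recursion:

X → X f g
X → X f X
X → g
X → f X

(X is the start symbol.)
X is directly left-recursive. The standard transformation for
  A → A α₁ | ... | A α_m | β₁ | ... | β_n
is
  A  → β₁ A' | ... | β_n A'
  A' → α₁ A' | ... | α_m A' | ε

X → g becomes X → g X'
X → f X becomes X → f X X'
X → X f g becomes X' → f g X'
X → X f X becomes X' → f X X'
Add X' → ε

Resulting grammar:
X → g X'
X → f X X'
X' → f g X'
X' → f X X'
X' → ε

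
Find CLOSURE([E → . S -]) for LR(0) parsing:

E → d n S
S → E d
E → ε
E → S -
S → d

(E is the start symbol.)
To compute CLOSURE, for each item [A → α.Bβ] where B is a non-terminal, add [B → .γ] for all productions B → γ; repeat for the newly added items until nothing changes.

Start with: [E → . S -]
  [E → . S -] has the dot before S: add [S → . E d], [S → . d]
  [S → . E d] has the dot before E: add [E → . d n S], [E → .]
No further items can be added.

CLOSURE = { [E → . S -], [E → . d n S], [E → .], [S → . E d], [S → . d] }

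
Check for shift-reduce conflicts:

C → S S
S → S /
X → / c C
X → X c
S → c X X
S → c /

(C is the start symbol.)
Yes — I4: [S → c / .] vs [X → / . c C]; I7: [S → c X X .] vs [X → X . c]; I12: [C → S S .] vs [S → S . /]

A shift-reduce conflict occurs when an LR(0) state has both:
  - a complete (reduce) item [A → α .] (dot at the end), and
  - a shift item [B → β . c γ] (dot before a terminal).

Augment with C' → C and build the canonical LR(0) collection (I0 = CLOSURE({[C' → . C]}), then GOTO on every symbol after a dot until no new states appear). It has 13 states:
  I0: { [C → . S S], [C' → . C], [S → . S /], [S → . c /], [S → . c X X] }  — shift
  I1: { [C' → C .] }  — accept
  I2: { [C → S . S], [S → . S /], [S → . c /], [S → . c X X], [S → S . /] }  — shift
  I3: { [S → c . /], [S → c . X X], [X → . / c C], [X → . X c] }  — shift
  I4: { [S → c / .], [X → / . c C] }  — shift, reduce
  I5: { [S → c X . X], [X → . / c C], [X → . X c], [X → X . c] }  — shift
  I6: { [X → / . c C] }  — shift
  I7: { [S → c X X .], [X → X . c] }  — shift, reduce
  I8: { [X → X c .] }  — reduce
  I9: { [C → . S S], [S → . S /], [S → . c /], [S → . c X X], [X → / c . C] }  — shift
  I10: { [X → / c C .] }  — reduce
  I11: { [S → S / .] }  — reduce
  I12: { [C → S S .], [S → S . /] }  — shift, reduce

I4 contains reduce item [S → c / .] and shift item [X → / . c C] — shift-reduce conflict.
I7 contains reduce item [S → c X X .] and shift item [X → X . c] — shift-reduce conflict.
I12 contains reduce item [C → S S .] and shift item [S → S . /] — shift-reduce conflict.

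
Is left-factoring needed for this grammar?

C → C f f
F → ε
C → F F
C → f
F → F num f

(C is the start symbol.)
Left-factoring is needed when two productions for the same non-terminal
share a common prefix on the right-hand side.

Productions for C:
  C → C f f
  C → F F
  C → f
Productions for F:
  F → ε
  F → F num f

No common prefixes found.

Answer: No, left-factoring is not needed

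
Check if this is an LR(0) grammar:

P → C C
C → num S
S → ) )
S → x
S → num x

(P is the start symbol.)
Yes, the grammar is LR(0)

A grammar is LR(0) if no state in the canonical LR(0) collection has:
  - both a shift item (dot before a terminal) and a complete item (shift-reduce conflict), or
  - two or more complete items (reduce-reduce conflict; the accept item [P' → P .] counts as a complete item here).

Augment with P' → P and build the canonical LR(0) collection (I0 = CLOSURE({[P' → . P]}), then GOTO on every symbol after a dot until no new states appear). It has 11 states:
  I0: { [C → . num S], [P → . C C], [P' → . P] }  — shift
  I1: { [C → . num S], [P → C . C] }  — shift
  I2: { [P' → P .] }  — accept
  I3: { [C → num . S], [S → . ) )], [S → . num x], [S → . x] }  — shift
  I4: { [S → ) . )] }  — shift
  I5: { [C → num S .] }  — reduce
  I6: { [S → num . x] }  — shift
  I7: { [S → x .] }  — reduce
  I8: { [S → num x .] }  — reduce
  I9: { [S → ) ) .] }  — reduce
  I10: { [P → C C .] }  — reduce

Every state is either a pure shift/goto state or contains exactly one complete item and nothing to shift — no conflicts. The grammar is LR(0).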